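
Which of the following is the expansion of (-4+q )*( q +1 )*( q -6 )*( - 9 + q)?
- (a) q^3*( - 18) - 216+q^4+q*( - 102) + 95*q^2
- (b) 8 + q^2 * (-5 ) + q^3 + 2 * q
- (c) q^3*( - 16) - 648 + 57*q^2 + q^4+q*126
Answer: a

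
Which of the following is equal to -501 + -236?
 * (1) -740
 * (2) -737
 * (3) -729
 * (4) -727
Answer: 2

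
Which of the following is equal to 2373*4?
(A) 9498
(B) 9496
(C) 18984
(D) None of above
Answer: D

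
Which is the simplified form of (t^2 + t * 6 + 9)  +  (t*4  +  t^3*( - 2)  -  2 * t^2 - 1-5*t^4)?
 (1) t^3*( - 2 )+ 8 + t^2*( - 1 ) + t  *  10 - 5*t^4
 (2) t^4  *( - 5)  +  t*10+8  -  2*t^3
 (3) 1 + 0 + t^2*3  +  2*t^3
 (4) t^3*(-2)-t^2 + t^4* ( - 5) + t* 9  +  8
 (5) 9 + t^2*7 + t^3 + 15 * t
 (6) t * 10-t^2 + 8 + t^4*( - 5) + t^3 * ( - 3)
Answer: 1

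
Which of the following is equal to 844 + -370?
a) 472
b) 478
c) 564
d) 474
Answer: d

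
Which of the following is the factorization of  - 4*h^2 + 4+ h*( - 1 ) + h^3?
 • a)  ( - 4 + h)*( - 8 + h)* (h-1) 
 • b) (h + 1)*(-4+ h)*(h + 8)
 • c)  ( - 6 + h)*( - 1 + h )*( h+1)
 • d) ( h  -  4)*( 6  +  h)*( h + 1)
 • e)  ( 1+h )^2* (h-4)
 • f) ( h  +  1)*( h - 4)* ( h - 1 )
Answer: f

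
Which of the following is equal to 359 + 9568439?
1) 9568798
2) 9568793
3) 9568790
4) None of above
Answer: 1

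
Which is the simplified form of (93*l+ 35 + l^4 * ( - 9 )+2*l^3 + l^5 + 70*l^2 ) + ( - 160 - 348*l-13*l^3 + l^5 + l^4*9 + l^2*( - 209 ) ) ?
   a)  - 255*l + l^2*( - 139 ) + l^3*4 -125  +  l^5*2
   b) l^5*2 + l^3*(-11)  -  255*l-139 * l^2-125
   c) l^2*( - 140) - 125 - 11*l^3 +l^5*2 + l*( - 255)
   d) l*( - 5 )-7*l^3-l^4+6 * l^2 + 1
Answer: b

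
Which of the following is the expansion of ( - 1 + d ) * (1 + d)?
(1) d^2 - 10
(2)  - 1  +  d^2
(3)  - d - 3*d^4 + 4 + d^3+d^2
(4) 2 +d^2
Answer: 2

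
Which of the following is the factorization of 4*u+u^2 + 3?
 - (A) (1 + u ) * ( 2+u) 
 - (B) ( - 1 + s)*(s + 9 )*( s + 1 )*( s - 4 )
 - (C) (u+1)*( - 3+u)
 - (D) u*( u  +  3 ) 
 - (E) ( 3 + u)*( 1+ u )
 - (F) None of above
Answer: E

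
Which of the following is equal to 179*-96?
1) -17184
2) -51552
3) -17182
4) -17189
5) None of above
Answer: 1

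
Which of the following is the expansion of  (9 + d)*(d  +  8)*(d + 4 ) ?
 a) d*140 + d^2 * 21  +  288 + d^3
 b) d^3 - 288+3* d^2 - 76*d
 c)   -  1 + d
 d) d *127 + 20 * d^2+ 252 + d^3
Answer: a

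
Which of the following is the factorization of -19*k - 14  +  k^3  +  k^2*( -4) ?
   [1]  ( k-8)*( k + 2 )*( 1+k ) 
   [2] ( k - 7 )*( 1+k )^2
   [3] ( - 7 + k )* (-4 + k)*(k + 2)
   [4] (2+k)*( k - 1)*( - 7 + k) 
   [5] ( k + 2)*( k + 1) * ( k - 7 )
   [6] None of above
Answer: 5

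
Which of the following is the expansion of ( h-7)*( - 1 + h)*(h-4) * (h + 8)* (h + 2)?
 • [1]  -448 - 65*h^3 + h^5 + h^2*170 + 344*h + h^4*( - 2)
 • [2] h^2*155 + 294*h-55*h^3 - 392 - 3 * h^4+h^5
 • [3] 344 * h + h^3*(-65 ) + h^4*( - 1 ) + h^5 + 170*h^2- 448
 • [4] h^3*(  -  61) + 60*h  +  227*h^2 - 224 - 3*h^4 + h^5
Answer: 1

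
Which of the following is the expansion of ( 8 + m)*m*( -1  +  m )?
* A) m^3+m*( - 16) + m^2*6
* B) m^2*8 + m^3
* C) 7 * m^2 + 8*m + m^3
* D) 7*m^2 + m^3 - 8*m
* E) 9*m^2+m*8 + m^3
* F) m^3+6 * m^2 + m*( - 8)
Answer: D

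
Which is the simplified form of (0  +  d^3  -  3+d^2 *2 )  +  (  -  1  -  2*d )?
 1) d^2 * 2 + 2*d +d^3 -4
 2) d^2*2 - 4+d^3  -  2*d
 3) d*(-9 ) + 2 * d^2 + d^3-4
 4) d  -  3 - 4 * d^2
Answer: 2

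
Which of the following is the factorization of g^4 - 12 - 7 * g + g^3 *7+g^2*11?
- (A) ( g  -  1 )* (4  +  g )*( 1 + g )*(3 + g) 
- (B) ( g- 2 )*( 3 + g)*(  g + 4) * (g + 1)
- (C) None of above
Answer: A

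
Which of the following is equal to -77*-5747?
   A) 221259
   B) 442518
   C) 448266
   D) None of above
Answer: D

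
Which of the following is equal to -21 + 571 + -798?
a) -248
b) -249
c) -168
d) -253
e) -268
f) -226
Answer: a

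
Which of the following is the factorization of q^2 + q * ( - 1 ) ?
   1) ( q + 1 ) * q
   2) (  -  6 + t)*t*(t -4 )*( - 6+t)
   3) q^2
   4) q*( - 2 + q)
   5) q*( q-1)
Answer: 5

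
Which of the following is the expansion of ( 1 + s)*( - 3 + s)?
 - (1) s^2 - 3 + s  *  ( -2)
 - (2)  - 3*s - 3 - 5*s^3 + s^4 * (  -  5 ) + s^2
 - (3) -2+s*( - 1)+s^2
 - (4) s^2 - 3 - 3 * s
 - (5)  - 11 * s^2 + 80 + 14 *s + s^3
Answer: 1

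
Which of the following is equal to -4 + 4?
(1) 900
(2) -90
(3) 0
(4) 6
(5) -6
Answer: 3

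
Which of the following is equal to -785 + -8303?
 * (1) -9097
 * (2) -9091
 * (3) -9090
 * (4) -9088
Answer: 4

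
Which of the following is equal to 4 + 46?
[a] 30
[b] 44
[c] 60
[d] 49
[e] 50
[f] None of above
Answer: e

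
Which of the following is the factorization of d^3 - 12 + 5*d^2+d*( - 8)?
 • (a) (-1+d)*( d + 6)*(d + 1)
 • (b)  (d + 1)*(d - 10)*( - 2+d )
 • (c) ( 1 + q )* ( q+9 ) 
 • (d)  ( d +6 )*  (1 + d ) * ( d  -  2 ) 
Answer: d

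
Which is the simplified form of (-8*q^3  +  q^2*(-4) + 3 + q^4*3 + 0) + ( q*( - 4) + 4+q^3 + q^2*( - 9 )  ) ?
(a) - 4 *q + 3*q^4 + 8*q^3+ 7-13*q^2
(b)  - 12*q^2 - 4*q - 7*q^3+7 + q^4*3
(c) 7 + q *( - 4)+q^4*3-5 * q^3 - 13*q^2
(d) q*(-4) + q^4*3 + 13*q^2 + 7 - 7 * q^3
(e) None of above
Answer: e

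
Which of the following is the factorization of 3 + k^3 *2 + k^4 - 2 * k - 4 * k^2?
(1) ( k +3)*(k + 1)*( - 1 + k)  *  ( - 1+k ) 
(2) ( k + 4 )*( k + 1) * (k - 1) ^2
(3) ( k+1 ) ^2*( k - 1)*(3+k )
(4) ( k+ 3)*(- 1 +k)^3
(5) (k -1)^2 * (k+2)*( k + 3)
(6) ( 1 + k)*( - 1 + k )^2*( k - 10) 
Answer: 1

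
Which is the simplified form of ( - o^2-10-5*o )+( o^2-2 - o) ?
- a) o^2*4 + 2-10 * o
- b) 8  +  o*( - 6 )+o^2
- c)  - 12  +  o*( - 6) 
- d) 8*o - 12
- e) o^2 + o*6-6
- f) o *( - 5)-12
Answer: c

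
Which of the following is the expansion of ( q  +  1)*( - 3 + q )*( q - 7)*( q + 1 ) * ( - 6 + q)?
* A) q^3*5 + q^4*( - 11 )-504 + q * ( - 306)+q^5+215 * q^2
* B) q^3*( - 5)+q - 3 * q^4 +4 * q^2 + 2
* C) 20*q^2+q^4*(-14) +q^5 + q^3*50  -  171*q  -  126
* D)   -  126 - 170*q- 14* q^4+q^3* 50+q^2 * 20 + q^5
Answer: C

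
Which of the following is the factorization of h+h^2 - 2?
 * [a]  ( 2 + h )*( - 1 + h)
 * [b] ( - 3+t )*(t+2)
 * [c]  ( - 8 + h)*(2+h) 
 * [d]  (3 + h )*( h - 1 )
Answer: a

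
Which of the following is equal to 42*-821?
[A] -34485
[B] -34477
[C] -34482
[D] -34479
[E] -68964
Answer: C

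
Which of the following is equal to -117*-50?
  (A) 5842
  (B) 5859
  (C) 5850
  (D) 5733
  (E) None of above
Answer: C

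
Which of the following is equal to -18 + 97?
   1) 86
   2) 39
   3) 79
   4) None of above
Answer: 3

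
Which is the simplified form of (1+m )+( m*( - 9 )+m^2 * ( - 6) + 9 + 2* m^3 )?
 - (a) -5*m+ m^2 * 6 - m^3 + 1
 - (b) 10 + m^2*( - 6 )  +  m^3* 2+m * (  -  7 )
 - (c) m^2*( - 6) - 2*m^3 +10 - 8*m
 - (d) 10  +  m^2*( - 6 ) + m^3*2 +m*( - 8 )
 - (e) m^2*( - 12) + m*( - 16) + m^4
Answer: d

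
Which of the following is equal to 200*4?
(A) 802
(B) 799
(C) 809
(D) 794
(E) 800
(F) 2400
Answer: E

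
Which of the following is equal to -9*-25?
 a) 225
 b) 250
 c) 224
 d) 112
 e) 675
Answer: a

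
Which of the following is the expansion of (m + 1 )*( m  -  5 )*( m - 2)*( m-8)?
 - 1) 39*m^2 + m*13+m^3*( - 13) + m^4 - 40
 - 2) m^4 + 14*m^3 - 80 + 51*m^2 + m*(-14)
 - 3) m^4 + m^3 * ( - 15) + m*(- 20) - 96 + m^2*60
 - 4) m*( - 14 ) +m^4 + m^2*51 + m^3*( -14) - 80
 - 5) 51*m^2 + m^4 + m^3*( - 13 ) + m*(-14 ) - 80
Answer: 4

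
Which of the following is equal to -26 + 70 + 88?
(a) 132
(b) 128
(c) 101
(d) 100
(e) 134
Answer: a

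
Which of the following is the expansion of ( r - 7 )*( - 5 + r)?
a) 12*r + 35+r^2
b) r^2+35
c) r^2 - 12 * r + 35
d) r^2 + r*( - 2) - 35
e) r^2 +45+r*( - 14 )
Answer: c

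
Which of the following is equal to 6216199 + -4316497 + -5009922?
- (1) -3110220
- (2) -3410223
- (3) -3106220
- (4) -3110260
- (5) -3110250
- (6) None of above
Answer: 1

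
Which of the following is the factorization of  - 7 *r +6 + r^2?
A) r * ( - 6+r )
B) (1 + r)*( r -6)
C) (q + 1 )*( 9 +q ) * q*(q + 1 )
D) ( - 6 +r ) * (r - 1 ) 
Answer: D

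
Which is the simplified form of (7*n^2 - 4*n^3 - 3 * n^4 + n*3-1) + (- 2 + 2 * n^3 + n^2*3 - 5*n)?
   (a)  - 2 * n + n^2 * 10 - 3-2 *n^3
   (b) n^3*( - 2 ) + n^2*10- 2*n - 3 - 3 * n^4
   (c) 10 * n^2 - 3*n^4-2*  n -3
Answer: b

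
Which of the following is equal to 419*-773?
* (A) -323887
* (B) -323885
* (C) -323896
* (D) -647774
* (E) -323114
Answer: A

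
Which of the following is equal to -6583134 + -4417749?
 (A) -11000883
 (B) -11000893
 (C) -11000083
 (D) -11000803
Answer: A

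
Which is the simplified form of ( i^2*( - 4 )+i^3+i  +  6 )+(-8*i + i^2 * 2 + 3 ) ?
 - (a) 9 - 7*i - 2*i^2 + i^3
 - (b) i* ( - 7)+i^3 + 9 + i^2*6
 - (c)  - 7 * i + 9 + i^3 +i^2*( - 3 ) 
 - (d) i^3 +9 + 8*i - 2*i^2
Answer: a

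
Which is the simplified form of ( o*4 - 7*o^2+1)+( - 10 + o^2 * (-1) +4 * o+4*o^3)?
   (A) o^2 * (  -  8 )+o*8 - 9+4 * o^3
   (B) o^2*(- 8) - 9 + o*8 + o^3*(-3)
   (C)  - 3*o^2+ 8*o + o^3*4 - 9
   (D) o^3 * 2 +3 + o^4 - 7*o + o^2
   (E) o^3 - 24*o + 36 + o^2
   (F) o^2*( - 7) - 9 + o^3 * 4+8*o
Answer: A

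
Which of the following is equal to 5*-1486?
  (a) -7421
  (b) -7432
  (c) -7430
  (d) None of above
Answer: c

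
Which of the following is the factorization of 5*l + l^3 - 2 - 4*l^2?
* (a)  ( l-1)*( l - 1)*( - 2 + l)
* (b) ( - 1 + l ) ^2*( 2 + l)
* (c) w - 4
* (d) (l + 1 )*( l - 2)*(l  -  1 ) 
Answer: a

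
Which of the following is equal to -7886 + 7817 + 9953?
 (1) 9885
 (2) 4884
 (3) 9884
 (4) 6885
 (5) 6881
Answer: 3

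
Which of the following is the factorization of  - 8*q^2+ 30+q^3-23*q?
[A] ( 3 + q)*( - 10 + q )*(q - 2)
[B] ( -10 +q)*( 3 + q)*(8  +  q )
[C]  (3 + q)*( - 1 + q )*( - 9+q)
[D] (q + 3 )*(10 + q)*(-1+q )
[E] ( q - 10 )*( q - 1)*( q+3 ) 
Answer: E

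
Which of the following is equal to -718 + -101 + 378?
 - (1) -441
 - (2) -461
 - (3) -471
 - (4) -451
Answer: 1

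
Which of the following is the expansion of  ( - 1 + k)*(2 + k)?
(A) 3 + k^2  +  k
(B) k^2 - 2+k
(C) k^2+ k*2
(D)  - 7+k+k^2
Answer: B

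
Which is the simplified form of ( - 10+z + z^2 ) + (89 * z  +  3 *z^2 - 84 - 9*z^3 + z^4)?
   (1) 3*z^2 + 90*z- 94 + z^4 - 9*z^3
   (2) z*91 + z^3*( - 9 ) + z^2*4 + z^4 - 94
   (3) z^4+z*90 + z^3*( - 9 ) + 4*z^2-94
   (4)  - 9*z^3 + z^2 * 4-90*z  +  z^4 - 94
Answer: 3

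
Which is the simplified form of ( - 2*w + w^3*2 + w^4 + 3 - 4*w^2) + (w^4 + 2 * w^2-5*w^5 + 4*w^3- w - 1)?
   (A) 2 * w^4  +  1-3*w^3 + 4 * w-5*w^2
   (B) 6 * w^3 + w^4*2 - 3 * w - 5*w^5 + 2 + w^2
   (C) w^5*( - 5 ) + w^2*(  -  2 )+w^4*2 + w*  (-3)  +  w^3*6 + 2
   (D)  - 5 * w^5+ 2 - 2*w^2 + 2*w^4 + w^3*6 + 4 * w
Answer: C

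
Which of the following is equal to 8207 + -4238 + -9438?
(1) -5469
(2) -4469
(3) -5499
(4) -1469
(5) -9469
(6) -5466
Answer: 1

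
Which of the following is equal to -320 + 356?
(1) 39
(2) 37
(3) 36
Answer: 3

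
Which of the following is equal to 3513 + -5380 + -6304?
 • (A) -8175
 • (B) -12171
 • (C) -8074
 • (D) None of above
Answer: D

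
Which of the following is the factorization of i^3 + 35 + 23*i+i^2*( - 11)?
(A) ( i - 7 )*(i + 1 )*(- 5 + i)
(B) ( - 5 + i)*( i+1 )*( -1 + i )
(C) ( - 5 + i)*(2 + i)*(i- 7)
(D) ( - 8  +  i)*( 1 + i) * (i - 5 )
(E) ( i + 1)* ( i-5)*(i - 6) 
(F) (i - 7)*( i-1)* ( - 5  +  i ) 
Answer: A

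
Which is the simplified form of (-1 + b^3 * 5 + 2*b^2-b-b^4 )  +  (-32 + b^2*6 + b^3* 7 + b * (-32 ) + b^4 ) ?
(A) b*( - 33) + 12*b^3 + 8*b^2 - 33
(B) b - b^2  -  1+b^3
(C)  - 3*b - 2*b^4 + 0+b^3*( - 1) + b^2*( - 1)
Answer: A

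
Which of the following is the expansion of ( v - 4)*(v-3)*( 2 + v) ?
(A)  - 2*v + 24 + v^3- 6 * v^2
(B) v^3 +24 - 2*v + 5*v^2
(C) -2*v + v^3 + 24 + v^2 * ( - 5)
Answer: C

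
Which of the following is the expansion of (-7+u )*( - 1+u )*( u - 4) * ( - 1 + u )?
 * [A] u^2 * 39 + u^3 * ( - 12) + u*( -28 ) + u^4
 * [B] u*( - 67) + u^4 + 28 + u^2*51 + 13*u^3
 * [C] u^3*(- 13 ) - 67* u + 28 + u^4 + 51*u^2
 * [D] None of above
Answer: C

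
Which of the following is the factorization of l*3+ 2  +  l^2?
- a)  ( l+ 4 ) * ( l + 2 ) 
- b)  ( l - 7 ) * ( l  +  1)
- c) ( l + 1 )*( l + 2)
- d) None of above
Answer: c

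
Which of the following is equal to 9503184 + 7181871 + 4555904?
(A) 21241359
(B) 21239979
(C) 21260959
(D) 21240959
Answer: D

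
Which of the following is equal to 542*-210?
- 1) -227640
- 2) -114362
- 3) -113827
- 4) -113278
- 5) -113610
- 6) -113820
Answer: 6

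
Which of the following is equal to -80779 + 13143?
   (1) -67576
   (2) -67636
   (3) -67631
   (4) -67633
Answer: 2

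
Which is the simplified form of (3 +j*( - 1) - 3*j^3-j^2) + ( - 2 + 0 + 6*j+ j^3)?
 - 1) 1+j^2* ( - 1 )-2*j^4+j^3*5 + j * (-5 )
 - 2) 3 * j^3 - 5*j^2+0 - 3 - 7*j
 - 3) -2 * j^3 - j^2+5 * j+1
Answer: 3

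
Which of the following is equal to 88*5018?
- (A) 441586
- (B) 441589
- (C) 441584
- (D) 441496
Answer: C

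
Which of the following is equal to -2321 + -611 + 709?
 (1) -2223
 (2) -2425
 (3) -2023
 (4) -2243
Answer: 1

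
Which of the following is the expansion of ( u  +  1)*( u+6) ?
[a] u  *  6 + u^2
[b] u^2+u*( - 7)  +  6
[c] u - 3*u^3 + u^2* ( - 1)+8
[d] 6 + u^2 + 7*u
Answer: d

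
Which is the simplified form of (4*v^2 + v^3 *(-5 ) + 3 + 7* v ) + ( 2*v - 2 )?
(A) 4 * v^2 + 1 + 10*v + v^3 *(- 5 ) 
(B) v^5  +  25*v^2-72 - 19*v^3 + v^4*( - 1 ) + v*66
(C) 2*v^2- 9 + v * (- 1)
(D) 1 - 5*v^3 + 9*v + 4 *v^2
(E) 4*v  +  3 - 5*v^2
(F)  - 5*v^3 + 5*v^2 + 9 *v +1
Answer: D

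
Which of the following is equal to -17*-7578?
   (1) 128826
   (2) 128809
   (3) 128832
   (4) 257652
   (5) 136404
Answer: 1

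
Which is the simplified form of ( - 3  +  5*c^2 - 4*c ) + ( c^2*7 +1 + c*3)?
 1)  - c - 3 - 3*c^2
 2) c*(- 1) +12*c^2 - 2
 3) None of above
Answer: 2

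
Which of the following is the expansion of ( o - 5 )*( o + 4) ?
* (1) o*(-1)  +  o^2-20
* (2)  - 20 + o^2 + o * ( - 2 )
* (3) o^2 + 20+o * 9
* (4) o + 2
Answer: 1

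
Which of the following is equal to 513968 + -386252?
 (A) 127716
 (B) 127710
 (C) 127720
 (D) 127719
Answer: A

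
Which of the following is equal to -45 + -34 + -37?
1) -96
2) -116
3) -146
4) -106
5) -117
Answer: 2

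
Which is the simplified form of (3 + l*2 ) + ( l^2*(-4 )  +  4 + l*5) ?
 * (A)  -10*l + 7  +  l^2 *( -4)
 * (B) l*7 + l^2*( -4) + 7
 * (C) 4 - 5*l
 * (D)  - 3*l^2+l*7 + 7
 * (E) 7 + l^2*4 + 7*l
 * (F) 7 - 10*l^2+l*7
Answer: B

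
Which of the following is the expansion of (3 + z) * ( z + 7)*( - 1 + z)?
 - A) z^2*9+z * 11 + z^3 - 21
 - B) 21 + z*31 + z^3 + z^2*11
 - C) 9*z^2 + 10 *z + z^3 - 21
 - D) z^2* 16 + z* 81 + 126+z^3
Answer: A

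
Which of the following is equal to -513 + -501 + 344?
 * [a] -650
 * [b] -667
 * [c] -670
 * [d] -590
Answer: c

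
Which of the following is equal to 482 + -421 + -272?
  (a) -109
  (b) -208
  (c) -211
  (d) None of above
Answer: c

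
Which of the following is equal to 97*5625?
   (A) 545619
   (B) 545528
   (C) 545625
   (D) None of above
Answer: C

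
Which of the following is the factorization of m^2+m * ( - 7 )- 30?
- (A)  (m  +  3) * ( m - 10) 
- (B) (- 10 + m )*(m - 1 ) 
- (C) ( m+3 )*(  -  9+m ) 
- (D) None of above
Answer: A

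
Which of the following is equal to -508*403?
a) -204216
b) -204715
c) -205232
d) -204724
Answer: d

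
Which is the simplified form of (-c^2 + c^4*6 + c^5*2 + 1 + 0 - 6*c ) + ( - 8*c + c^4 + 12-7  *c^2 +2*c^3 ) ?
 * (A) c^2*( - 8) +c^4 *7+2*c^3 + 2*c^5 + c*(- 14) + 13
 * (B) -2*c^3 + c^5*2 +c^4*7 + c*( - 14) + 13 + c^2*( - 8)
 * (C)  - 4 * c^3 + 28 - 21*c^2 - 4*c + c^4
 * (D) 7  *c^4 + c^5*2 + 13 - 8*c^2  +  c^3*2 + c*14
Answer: A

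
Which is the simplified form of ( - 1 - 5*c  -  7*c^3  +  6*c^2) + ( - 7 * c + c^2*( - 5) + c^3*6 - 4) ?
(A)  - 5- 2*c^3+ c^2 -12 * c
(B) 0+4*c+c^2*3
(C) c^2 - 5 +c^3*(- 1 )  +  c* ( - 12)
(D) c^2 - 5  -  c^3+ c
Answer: C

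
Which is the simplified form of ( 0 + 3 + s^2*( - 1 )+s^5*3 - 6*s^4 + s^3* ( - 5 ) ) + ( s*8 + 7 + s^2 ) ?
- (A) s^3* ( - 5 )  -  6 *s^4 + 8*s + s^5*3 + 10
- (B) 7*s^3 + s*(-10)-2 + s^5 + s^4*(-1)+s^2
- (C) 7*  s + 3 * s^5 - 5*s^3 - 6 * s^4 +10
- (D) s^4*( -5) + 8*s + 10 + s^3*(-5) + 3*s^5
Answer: A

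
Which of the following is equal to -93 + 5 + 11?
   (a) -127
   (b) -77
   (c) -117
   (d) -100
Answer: b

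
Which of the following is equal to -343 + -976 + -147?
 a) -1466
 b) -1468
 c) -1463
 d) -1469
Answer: a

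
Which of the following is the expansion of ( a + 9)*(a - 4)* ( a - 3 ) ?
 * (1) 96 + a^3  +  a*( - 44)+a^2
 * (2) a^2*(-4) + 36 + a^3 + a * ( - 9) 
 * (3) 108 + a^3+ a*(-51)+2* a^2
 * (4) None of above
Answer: 3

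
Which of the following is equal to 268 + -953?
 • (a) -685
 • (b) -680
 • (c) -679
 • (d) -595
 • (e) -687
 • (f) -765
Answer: a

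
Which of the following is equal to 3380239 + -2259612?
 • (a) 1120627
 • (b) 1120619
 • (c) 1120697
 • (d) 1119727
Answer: a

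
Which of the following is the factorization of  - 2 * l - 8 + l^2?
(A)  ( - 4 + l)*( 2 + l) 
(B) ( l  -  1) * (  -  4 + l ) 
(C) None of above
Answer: A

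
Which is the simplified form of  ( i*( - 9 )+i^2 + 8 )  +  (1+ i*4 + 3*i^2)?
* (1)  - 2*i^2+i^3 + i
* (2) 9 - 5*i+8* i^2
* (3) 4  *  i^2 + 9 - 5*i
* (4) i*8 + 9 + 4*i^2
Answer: 3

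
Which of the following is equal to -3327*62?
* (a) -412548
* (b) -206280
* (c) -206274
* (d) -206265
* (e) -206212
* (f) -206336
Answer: c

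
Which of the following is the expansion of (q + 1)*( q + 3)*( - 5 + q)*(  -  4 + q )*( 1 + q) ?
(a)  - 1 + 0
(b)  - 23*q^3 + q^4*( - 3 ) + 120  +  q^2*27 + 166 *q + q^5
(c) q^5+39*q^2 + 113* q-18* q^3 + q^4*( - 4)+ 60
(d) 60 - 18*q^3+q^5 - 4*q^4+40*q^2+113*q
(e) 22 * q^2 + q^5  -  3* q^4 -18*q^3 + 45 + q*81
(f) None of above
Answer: d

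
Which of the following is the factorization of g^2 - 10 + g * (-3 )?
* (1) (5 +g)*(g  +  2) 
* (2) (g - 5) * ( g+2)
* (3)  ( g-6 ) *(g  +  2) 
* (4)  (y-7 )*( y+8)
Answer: 2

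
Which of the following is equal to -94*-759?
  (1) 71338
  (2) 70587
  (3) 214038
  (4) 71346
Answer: 4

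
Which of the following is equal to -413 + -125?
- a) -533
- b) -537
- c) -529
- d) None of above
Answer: d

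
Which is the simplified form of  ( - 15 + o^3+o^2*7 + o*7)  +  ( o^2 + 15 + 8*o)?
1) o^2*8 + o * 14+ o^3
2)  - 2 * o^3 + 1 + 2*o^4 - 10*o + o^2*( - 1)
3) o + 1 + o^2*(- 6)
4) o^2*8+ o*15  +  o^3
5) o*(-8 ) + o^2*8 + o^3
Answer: 4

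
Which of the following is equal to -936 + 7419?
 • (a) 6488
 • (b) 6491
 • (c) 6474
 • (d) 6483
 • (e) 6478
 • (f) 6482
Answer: d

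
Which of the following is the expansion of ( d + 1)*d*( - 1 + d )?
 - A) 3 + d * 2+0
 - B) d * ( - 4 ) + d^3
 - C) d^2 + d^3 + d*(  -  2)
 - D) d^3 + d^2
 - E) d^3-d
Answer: E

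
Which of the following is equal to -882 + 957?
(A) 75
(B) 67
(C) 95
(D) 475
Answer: A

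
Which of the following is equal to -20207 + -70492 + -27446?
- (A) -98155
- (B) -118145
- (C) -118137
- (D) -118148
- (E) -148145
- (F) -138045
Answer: B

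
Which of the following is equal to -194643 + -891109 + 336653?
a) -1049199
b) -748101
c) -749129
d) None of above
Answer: d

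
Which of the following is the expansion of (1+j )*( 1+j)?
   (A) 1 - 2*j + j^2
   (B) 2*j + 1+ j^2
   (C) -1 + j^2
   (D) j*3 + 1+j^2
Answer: B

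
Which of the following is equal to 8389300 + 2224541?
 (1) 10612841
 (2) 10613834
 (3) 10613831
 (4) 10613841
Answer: 4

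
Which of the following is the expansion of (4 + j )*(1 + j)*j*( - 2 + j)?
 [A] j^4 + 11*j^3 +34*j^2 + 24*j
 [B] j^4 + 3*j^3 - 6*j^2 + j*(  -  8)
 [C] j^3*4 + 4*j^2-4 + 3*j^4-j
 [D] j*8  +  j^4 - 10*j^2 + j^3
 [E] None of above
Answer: B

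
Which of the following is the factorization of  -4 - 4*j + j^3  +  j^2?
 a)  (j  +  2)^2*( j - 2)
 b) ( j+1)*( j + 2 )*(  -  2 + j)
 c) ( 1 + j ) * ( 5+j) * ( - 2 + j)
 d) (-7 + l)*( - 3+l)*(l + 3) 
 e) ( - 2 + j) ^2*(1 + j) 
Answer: b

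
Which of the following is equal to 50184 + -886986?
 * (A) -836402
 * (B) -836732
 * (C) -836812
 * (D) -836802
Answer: D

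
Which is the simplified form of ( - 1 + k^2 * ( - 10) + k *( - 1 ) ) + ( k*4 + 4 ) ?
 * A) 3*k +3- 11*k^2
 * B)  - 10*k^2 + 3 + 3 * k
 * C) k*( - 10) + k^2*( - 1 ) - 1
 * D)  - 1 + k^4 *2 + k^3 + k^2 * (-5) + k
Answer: B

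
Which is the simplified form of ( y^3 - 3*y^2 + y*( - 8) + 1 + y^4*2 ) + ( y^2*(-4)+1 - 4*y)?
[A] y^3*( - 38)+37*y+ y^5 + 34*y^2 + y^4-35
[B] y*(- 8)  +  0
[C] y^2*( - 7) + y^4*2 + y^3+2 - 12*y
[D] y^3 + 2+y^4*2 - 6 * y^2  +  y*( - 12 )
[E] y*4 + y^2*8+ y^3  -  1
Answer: C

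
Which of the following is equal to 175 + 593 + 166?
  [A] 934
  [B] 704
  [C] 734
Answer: A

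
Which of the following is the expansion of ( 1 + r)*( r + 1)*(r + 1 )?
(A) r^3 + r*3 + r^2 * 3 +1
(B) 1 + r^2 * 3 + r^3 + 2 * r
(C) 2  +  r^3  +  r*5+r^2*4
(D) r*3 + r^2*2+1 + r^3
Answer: A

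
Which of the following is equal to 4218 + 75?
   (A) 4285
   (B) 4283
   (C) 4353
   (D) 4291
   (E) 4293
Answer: E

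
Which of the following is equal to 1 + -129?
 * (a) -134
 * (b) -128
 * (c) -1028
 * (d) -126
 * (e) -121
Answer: b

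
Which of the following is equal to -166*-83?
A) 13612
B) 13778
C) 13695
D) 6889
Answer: B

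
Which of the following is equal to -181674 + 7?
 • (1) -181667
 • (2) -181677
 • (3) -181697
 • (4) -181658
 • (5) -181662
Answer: 1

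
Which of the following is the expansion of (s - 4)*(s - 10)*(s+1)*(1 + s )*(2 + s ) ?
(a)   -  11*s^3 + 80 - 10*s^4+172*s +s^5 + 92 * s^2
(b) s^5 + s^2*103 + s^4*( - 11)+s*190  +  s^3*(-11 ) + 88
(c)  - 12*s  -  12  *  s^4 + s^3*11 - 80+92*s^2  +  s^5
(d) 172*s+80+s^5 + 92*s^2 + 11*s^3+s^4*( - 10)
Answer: a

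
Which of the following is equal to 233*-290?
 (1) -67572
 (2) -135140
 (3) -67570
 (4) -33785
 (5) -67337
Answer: 3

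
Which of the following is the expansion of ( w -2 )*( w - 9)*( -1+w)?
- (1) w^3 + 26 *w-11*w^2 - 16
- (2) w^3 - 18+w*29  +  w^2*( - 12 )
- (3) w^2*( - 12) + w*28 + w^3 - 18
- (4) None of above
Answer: 2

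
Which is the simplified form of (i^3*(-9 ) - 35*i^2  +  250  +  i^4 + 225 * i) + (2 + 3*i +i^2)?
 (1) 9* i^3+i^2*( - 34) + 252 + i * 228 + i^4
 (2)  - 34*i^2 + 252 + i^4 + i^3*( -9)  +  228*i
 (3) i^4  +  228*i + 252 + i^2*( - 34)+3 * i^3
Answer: 2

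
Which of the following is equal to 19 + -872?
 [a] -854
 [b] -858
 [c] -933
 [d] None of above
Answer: d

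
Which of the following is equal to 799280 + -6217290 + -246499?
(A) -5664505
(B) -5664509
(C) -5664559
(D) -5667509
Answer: B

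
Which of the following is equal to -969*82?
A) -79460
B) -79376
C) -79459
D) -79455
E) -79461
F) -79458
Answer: F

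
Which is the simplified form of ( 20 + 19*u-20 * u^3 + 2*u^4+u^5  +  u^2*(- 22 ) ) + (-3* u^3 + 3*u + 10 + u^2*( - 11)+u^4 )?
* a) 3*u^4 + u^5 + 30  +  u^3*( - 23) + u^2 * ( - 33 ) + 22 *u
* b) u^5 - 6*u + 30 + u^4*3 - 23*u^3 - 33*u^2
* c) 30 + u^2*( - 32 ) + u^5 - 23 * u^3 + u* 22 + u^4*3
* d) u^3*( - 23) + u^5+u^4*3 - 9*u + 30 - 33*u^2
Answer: a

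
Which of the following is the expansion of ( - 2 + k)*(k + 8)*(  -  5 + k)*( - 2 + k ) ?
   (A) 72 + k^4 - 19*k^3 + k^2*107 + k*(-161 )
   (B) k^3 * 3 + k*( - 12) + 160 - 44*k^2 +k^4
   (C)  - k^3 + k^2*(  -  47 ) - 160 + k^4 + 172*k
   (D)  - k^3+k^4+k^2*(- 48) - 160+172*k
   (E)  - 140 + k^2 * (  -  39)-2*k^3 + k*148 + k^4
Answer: D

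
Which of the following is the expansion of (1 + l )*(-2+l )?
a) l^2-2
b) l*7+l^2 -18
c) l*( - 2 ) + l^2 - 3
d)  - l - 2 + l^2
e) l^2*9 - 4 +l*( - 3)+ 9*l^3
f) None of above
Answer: d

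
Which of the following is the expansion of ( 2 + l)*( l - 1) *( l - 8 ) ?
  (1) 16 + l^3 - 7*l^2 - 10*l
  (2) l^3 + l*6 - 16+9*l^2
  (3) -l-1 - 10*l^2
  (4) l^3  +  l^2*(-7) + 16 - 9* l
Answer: 1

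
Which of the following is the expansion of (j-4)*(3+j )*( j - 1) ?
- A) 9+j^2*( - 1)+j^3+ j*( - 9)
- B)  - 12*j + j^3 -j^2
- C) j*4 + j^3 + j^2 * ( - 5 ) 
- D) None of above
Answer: D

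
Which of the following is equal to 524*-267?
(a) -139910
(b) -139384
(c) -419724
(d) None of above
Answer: d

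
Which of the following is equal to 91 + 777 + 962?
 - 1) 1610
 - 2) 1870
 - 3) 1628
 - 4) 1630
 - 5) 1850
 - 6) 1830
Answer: 6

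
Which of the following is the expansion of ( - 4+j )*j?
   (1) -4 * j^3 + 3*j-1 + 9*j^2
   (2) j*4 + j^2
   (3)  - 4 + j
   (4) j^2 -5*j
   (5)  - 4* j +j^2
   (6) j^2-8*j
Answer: 5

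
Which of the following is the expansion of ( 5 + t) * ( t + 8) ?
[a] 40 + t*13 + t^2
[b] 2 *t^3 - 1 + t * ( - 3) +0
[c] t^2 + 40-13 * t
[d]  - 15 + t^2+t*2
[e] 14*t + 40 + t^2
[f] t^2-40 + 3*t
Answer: a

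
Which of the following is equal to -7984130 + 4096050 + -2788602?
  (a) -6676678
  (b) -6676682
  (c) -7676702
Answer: b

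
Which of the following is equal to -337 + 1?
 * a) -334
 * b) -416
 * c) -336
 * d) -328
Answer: c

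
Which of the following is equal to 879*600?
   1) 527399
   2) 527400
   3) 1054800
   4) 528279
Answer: 2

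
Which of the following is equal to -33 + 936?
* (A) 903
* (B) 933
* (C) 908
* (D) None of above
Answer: A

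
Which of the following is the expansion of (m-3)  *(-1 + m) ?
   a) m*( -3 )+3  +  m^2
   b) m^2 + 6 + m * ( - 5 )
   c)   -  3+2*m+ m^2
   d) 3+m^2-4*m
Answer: d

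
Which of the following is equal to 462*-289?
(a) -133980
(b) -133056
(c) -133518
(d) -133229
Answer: c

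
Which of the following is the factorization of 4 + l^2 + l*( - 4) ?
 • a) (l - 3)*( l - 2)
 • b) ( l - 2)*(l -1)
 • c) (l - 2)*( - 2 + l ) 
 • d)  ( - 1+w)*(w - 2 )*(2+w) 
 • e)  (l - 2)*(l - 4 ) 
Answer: c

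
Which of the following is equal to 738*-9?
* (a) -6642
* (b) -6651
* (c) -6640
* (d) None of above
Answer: a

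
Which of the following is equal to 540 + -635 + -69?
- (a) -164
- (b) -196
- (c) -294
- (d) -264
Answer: a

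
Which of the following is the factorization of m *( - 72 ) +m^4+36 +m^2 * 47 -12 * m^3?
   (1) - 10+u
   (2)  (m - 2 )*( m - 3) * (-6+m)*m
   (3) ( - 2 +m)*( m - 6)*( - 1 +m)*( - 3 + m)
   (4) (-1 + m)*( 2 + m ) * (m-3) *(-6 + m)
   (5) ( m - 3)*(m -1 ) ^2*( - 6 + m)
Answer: 3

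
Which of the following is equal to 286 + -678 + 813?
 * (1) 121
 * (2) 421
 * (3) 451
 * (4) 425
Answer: 2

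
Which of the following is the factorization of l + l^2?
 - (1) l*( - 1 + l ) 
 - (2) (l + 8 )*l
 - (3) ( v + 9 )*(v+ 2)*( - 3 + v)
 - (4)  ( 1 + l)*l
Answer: 4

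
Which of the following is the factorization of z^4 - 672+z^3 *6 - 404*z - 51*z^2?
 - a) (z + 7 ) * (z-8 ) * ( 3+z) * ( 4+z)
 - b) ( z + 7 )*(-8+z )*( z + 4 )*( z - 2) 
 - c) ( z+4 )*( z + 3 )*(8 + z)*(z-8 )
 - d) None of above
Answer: a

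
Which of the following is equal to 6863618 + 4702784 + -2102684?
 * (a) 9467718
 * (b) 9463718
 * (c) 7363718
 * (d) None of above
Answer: b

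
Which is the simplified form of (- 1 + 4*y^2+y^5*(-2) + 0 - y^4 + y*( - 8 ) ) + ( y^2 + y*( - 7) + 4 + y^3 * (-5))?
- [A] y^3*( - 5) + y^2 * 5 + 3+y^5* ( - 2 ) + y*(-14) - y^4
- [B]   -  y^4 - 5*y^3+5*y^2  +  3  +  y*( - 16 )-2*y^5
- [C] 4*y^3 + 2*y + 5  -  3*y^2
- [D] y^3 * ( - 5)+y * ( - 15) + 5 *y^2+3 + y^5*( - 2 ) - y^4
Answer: D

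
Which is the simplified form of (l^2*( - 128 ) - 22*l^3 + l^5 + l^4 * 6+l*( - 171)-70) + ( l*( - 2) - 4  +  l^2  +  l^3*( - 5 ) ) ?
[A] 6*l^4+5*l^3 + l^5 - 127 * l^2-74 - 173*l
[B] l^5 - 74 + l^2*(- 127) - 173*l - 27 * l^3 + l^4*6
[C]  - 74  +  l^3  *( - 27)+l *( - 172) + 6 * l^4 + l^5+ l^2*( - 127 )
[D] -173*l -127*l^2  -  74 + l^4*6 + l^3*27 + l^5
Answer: B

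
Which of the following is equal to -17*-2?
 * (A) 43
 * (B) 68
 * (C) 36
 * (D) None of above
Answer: D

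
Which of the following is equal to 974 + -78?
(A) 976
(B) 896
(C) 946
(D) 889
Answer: B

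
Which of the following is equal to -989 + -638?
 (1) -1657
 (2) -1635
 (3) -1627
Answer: 3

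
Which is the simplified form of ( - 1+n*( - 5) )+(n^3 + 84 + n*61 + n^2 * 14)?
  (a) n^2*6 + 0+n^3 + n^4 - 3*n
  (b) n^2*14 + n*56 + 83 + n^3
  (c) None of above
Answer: b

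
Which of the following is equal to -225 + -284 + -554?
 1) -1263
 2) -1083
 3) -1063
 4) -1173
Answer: 3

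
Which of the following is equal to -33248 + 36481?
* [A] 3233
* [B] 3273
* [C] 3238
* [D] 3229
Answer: A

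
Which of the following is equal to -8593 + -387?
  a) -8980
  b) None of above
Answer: a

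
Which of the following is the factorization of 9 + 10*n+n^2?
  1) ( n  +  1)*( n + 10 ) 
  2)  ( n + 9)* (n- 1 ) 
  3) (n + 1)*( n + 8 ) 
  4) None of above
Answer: 4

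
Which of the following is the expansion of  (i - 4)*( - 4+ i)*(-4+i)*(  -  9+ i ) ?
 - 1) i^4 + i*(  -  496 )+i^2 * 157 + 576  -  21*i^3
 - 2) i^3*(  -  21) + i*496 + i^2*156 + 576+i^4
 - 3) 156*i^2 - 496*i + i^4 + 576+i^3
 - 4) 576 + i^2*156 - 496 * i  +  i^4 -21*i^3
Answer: 4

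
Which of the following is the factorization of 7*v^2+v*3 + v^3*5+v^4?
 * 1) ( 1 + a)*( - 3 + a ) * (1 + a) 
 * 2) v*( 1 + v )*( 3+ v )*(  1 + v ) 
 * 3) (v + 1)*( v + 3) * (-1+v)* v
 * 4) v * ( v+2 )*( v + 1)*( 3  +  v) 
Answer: 2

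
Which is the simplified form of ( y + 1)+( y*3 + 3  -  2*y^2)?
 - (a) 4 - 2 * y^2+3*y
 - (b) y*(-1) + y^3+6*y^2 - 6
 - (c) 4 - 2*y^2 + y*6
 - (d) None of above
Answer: d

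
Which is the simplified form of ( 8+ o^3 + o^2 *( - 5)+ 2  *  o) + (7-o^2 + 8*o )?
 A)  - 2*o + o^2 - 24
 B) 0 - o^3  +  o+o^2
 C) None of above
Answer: C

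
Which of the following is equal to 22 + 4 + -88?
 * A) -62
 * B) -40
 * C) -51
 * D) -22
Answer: A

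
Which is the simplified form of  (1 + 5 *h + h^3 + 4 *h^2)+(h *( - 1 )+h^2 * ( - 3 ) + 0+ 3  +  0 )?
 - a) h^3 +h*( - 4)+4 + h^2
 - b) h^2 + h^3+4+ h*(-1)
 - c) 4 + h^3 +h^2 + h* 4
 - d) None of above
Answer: c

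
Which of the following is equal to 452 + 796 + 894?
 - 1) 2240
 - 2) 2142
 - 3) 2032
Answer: 2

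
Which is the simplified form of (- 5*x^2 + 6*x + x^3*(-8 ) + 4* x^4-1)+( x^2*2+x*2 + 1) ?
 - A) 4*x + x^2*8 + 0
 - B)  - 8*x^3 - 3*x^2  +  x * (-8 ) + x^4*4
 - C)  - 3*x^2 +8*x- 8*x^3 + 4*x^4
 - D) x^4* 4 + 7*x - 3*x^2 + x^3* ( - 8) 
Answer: C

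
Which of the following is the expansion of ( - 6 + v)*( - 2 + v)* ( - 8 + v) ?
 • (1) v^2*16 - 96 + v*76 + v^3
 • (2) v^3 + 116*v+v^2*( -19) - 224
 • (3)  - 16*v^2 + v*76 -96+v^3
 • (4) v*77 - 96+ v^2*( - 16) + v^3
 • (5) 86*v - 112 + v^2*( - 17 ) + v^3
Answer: 3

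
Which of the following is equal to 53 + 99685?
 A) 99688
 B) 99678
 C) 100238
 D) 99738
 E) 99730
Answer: D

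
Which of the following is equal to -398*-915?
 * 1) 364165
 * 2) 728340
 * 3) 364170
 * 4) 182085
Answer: 3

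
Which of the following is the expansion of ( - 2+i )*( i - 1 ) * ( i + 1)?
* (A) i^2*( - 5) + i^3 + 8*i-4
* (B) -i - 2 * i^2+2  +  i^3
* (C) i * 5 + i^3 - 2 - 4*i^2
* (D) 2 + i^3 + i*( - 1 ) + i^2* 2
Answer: B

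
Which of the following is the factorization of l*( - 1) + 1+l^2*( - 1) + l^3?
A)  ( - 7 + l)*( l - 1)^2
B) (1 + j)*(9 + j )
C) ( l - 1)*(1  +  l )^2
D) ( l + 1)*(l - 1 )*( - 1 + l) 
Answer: D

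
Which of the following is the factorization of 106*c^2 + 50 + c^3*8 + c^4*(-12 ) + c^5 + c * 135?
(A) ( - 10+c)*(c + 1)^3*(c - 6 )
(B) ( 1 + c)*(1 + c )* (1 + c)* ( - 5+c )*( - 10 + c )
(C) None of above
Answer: B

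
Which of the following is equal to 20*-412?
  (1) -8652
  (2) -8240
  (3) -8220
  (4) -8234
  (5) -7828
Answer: 2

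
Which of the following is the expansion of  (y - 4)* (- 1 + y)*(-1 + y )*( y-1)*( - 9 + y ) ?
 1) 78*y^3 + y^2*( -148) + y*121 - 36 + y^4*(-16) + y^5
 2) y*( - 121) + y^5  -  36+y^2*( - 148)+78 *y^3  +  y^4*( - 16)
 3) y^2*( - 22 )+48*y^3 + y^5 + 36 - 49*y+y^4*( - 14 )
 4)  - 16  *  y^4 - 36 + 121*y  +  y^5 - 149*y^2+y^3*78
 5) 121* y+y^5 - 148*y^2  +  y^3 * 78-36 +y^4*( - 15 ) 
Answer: 1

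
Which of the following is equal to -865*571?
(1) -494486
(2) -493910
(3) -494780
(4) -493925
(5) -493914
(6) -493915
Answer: 6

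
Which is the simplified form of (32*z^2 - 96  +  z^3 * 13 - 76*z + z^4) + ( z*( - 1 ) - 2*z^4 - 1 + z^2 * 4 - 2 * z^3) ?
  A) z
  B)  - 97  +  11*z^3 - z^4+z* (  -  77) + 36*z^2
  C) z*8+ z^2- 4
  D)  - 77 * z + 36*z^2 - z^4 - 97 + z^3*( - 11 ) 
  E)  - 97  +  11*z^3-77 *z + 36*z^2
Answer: B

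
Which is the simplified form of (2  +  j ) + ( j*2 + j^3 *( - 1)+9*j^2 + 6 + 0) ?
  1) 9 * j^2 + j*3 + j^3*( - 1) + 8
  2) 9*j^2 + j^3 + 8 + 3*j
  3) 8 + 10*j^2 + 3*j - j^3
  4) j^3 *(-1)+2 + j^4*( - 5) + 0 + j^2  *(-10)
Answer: 1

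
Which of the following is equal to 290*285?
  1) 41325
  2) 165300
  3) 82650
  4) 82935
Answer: 3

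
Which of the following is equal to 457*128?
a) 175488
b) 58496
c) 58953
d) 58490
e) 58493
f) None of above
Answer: b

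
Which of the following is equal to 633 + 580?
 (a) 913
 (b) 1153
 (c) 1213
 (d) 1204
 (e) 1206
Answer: c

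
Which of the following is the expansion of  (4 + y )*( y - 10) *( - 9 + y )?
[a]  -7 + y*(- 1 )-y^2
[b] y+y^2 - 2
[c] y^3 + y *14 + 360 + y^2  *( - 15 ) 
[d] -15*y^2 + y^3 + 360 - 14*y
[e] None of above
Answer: c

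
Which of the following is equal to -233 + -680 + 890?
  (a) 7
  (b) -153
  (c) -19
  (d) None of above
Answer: d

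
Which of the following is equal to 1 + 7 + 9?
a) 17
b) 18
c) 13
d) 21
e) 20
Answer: a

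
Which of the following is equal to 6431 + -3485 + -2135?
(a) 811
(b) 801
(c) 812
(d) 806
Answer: a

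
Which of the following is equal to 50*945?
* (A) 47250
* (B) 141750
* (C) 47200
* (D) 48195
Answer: A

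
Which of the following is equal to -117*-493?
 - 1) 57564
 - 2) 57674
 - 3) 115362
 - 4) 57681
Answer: 4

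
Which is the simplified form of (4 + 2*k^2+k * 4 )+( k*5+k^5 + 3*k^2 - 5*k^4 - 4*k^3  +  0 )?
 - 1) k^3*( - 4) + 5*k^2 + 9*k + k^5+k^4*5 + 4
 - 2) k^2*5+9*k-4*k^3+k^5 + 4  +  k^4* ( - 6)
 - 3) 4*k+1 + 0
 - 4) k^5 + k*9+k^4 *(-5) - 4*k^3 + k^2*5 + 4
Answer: 4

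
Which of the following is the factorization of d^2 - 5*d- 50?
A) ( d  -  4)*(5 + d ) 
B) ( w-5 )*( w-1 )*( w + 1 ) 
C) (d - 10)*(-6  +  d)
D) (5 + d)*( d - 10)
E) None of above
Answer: D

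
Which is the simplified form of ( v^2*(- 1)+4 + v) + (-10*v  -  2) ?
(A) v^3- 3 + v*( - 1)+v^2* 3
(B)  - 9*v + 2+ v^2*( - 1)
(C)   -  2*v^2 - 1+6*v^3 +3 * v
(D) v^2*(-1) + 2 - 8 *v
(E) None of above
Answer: B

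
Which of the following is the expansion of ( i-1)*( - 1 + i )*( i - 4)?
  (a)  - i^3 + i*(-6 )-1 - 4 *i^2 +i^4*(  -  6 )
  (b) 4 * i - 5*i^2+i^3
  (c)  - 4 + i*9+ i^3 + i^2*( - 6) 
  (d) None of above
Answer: c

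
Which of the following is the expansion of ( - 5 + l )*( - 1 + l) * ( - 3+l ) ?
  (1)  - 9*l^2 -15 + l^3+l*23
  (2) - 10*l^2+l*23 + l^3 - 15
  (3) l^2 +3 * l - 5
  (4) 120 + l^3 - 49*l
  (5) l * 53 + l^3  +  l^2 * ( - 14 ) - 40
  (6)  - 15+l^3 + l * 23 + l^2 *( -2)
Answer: 1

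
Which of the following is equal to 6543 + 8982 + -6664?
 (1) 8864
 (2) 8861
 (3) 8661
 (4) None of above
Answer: 2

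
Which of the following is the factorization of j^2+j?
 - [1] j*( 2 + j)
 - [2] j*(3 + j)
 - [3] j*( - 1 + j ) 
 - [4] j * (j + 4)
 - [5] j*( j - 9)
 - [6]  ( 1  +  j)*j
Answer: 6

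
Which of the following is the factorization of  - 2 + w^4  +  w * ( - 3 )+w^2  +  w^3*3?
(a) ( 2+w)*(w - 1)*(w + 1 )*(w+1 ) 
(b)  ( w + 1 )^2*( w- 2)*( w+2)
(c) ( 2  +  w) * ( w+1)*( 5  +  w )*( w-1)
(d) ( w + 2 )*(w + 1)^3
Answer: a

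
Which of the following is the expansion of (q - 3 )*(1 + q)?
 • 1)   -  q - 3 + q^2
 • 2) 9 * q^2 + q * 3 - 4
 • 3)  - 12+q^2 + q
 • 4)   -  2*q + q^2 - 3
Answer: 4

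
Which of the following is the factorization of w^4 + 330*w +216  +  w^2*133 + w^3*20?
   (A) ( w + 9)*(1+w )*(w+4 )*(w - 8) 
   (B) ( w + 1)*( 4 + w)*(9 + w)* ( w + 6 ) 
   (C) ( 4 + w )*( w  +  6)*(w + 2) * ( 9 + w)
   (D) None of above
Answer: B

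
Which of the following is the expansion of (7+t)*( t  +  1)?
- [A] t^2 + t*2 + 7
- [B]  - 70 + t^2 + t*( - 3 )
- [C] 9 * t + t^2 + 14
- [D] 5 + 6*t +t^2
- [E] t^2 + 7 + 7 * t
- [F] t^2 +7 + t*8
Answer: F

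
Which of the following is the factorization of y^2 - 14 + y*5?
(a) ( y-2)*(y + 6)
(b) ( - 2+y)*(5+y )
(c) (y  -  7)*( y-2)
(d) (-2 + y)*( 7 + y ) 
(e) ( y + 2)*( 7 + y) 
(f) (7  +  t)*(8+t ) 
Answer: d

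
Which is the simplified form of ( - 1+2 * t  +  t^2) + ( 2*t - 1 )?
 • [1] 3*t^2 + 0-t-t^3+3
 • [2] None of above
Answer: 2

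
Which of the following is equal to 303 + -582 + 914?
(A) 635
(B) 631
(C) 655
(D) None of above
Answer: A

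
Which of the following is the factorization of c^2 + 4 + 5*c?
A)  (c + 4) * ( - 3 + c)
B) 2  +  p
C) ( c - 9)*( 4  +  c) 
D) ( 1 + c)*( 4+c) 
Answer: D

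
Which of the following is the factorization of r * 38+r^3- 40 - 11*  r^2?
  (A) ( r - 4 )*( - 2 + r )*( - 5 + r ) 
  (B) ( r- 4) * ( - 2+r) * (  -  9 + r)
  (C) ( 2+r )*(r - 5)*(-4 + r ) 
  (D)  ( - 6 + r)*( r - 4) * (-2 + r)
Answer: A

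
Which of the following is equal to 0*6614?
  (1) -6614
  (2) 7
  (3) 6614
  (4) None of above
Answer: 4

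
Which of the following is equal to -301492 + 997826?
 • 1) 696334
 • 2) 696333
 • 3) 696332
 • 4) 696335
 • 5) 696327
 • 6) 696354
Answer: 1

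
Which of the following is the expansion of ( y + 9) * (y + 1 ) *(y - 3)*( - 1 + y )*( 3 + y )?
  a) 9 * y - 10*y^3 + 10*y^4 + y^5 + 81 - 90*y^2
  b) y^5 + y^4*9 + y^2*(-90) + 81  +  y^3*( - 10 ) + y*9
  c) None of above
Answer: b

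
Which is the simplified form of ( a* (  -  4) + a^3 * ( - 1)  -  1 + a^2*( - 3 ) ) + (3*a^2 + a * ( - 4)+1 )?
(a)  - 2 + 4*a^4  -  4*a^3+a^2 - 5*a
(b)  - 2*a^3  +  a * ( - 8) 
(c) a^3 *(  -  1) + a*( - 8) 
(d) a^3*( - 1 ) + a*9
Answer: c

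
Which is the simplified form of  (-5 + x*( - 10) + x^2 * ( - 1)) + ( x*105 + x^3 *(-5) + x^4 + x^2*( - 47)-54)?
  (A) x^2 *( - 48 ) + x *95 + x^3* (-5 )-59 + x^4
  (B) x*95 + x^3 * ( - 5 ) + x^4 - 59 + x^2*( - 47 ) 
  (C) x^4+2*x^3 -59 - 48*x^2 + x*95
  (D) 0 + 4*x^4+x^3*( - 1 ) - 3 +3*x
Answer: A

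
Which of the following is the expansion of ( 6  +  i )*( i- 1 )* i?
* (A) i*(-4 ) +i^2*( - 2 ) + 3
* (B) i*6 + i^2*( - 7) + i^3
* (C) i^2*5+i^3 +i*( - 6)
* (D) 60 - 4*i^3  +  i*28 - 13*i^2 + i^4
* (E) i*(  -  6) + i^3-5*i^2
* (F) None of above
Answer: C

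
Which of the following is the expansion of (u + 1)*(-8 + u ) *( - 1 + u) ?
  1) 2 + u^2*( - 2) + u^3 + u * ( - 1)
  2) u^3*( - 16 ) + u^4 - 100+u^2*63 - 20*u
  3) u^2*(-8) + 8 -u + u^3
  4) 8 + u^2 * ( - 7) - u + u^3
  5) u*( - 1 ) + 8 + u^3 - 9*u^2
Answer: 3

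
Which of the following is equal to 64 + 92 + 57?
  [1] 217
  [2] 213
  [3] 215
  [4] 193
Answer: 2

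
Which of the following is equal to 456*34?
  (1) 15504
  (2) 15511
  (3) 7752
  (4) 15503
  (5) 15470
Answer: 1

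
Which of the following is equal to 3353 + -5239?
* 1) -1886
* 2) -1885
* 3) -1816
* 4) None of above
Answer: 1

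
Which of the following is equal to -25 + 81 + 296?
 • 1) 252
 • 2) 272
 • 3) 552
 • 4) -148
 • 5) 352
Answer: 5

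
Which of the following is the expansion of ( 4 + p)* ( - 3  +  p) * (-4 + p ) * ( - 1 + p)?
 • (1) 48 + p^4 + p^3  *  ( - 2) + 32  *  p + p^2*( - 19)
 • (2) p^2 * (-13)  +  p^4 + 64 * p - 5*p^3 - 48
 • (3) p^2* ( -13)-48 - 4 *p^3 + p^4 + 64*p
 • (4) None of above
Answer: 3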